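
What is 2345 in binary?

Using repeated division by 2:
2345 ÷ 2 = 1172 remainder 1
1172 ÷ 2 = 586 remainder 0
586 ÷ 2 = 293 remainder 0
293 ÷ 2 = 146 remainder 1
146 ÷ 2 = 73 remainder 0
73 ÷ 2 = 36 remainder 1
36 ÷ 2 = 18 remainder 0
18 ÷ 2 = 9 remainder 0
9 ÷ 2 = 4 remainder 1
4 ÷ 2 = 2 remainder 0
2 ÷ 2 = 1 remainder 0
1 ÷ 2 = 0 remainder 1
Reading remainders bottom to top: 100100101001



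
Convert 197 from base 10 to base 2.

Using repeated division by 2:
197 ÷ 2 = 98 remainder 1
98 ÷ 2 = 49 remainder 0
49 ÷ 2 = 24 remainder 1
24 ÷ 2 = 12 remainder 0
12 ÷ 2 = 6 remainder 0
6 ÷ 2 = 3 remainder 0
3 ÷ 2 = 1 remainder 1
1 ÷ 2 = 0 remainder 1
Reading remainders bottom to top: 11000101



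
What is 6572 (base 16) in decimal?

Expand by place value (powers of 16):
6572 = 6 × 16^3 + 5 × 16^2 + 7 × 16^1 + 2 × 16^0
= 6 × 4096 + 5 × 256 + 7 × 16 + 2 × 1
= 24576 + 1280 + 112 + 2
= 25970



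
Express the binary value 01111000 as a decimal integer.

Sum of powers of 2 for each 1-bit:
2^3 + 2^4 + 2^5 + 2^6
= 8 + 16 + 32 + 64
= 120



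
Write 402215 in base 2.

Using repeated division by 2:
402215 ÷ 2 = 201107 remainder 1
201107 ÷ 2 = 100553 remainder 1
100553 ÷ 2 = 50276 remainder 1
50276 ÷ 2 = 25138 remainder 0
25138 ÷ 2 = 12569 remainder 0
12569 ÷ 2 = 6284 remainder 1
6284 ÷ 2 = 3142 remainder 0
3142 ÷ 2 = 1571 remainder 0
1571 ÷ 2 = 785 remainder 1
785 ÷ 2 = 392 remainder 1
392 ÷ 2 = 196 remainder 0
196 ÷ 2 = 98 remainder 0
98 ÷ 2 = 49 remainder 0
49 ÷ 2 = 24 remainder 1
24 ÷ 2 = 12 remainder 0
12 ÷ 2 = 6 remainder 0
6 ÷ 2 = 3 remainder 0
3 ÷ 2 = 1 remainder 1
1 ÷ 2 = 0 remainder 1
Reading remainders bottom to top: 1100010001100100111



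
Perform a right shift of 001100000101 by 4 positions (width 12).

Original: 001100000101 (decimal 773)
Shift right by 4 positions
Drop the 4 low bits; fill with zeros on the left
Result: 000000110000 (decimal 48)
Equivalent: 773 >> 4 = 773 ÷ 2^4 = 48



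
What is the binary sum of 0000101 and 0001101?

Add column by column from the right: bit + bit + carry-in; write the sum mod 2, carry 1 when the sum is 2 or 3.
carry:  0011010
        0000101
+       0001101
---------------
       00010010
(the carry out of the leftmost column, 0, becomes the leading bit)
Decimal check:
  0000101 = 4 + 1 = 5
  0001101 = 8 + 4 + 1 = 13
  5 + 13 = 18, and 00010010 = 16 + 2 = 18 ✓



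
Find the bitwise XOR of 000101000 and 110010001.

XOR: 1 when bits differ
  000101000
^ 110010001
-----------
  110111001
Decimal: 40 ^ 401 = 441



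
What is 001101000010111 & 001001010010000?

AND: 1 only when both bits are 1
  001101000010111
& 001001010010000
-----------------
  001001000010000
Decimal: 6679 & 4752 = 4624



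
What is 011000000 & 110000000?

AND: 1 only when both bits are 1
  011000000
& 110000000
-----------
  010000000
Decimal: 192 & 384 = 128



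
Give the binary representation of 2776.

Using repeated division by 2:
2776 ÷ 2 = 1388 remainder 0
1388 ÷ 2 = 694 remainder 0
694 ÷ 2 = 347 remainder 0
347 ÷ 2 = 173 remainder 1
173 ÷ 2 = 86 remainder 1
86 ÷ 2 = 43 remainder 0
43 ÷ 2 = 21 remainder 1
21 ÷ 2 = 10 remainder 1
10 ÷ 2 = 5 remainder 0
5 ÷ 2 = 2 remainder 1
2 ÷ 2 = 1 remainder 0
1 ÷ 2 = 0 remainder 1
Reading remainders bottom to top: 101011011000



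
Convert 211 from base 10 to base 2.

Using repeated division by 2:
211 ÷ 2 = 105 remainder 1
105 ÷ 2 = 52 remainder 1
52 ÷ 2 = 26 remainder 0
26 ÷ 2 = 13 remainder 0
13 ÷ 2 = 6 remainder 1
6 ÷ 2 = 3 remainder 0
3 ÷ 2 = 1 remainder 1
1 ÷ 2 = 0 remainder 1
Reading remainders bottom to top: 11010011



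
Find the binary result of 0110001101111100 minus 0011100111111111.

Method 1 - Direct subtraction (column by column from the right: bit − bit − borrow-in; if negative, add 2 and borrow 1 from the next column):
borrow: 0111001111111110
        0110001101111100
-       0011100111111111
------------------------
        0010100101111101

Method 2 - Add two's complement:
Two's complement of 0011100111111111: invert → 1100011000000000, add 1 → 1100011000000001
  0110001101111100
+ 1100011000000001
------------------
 10010100101111101  (end carry out of the top bit = 1)
Discarding the end carry: 0010100101111101
Decimal check:
  0110001101111100 = 16384 + 8192 + 512 + 256 + 64 + 32 + 16 + 8 + 4 = 25468
  0011100111111111 = 8192 + 4096 + 2048 + 256 + 128 + 64 + 32 + 16 + 8 + 4 + 2 + 1 = 14847
  25468 - 14847 = 10621, and 0010100101111101 = 8192 + 2048 + 256 + 64 + 32 + 16 + 8 + 4 + 1 = 10621 ✓



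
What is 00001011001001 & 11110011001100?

AND: 1 only when both bits are 1
  00001011001001
& 11110011001100
----------------
  00000011001000
Decimal: 713 & 15564 = 200



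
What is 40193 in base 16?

Using repeated division by 16 (digits 10–15 are A–F):
40193 ÷ 16 = 2512 remainder 1
2512 ÷ 16 = 157 remainder 0
157 ÷ 16 = 9 remainder 13 (D)
9 ÷ 16 = 0 remainder 9
Reading remainders bottom to top: 9D01



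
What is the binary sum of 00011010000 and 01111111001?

Add column by column from the right: bit + bit + carry-in; write the sum mod 2, carry 1 when the sum is 2 or 3.
carry:  11111100000
        00011010000
+       01111111001
-------------------
       010011001001
(the carry out of the leftmost column, 0, becomes the leading bit)
Decimal check:
  00011010000 = 128 + 64 + 16 = 208
  01111111001 = 512 + 256 + 128 + 64 + 32 + 16 + 8 + 1 = 1017
  208 + 1017 = 1225, and 010011001001 = 1024 + 128 + 64 + 8 + 1 = 1225 ✓



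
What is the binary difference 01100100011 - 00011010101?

Method 1 - Direct subtraction (column by column from the right: bit − bit − borrow-in; if negative, add 2 and borrow 1 from the next column):
borrow: 00110111000
        01100100011
-       00011010101
-------------------
        01001001110

Method 2 - Add two's complement:
Two's complement of 00011010101: invert → 11100101010, add 1 → 11100101011
  01100100011
+ 11100101011
-------------
 101001001110  (end carry out of the top bit = 1)
Discarding the end carry: 01001001110
Decimal check:
  01100100011 = 512 + 256 + 32 + 2 + 1 = 803
  00011010101 = 128 + 64 + 16 + 4 + 1 = 213
  803 - 213 = 590, and 01001001110 = 512 + 64 + 8 + 4 + 2 = 590 ✓



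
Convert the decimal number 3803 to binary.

Using repeated division by 2:
3803 ÷ 2 = 1901 remainder 1
1901 ÷ 2 = 950 remainder 1
950 ÷ 2 = 475 remainder 0
475 ÷ 2 = 237 remainder 1
237 ÷ 2 = 118 remainder 1
118 ÷ 2 = 59 remainder 0
59 ÷ 2 = 29 remainder 1
29 ÷ 2 = 14 remainder 1
14 ÷ 2 = 7 remainder 0
7 ÷ 2 = 3 remainder 1
3 ÷ 2 = 1 remainder 1
1 ÷ 2 = 0 remainder 1
Reading remainders bottom to top: 111011011011



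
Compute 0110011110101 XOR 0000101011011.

XOR: 1 when bits differ
  0110011110101
^ 0000101011011
---------------
  0110110101110
Decimal: 3317 ^ 347 = 3502



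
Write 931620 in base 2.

Using repeated division by 2:
931620 ÷ 2 = 465810 remainder 0
465810 ÷ 2 = 232905 remainder 0
232905 ÷ 2 = 116452 remainder 1
116452 ÷ 2 = 58226 remainder 0
58226 ÷ 2 = 29113 remainder 0
29113 ÷ 2 = 14556 remainder 1
14556 ÷ 2 = 7278 remainder 0
7278 ÷ 2 = 3639 remainder 0
3639 ÷ 2 = 1819 remainder 1
1819 ÷ 2 = 909 remainder 1
909 ÷ 2 = 454 remainder 1
454 ÷ 2 = 227 remainder 0
227 ÷ 2 = 113 remainder 1
113 ÷ 2 = 56 remainder 1
56 ÷ 2 = 28 remainder 0
28 ÷ 2 = 14 remainder 0
14 ÷ 2 = 7 remainder 0
7 ÷ 2 = 3 remainder 1
3 ÷ 2 = 1 remainder 1
1 ÷ 2 = 0 remainder 1
Reading remainders bottom to top: 11100011011100100100



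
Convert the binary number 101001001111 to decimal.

Sum of powers of 2 for each 1-bit:
2^0 + 2^1 + 2^2 + 2^3 + 2^6 + 2^9 + 2^11
= 1 + 2 + 4 + 8 + 64 + 512 + 2048
= 2639



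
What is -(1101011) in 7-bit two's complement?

Original (sign bit 1, negative): 1101011
Step 1 - Invert all bits: 0010100
Step 2 - Add 1: 0010101
Verification: 1101011 + 0010101 = 10000000; discarding the end carry (carry out of the top bit) leaves the 7-bit value 0000000, as required for x + (-x)



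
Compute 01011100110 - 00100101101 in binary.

Method 1 - Direct subtraction (column by column from the right: bit − bit − borrow-in; if negative, add 2 and borrow 1 from the next column):
borrow: 01001110010
        01011100110
-       00100101101
-------------------
        00110111001

Method 2 - Add two's complement:
Two's complement of 00100101101: invert → 11011010010, add 1 → 11011010011
  01011100110
+ 11011010011
-------------
 100110111001  (end carry out of the top bit = 1)
Discarding the end carry: 00110111001
Decimal check:
  01011100110 = 512 + 128 + 64 + 32 + 4 + 2 = 742
  00100101101 = 256 + 32 + 8 + 4 + 1 = 301
  742 - 301 = 441, and 00110111001 = 256 + 128 + 32 + 16 + 8 + 1 = 441 ✓



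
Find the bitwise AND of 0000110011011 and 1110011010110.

AND: 1 only when both bits are 1
  0000110011011
& 1110011010110
---------------
  0000010010010
Decimal: 411 & 7382 = 146



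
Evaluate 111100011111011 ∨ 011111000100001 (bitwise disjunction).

OR: 1 when either bit is 1
  111100011111011
| 011111000100001
-----------------
  111111011111011
Decimal: 30971 | 15905 = 32507



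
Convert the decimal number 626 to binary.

Using repeated division by 2:
626 ÷ 2 = 313 remainder 0
313 ÷ 2 = 156 remainder 1
156 ÷ 2 = 78 remainder 0
78 ÷ 2 = 39 remainder 0
39 ÷ 2 = 19 remainder 1
19 ÷ 2 = 9 remainder 1
9 ÷ 2 = 4 remainder 1
4 ÷ 2 = 2 remainder 0
2 ÷ 2 = 1 remainder 0
1 ÷ 2 = 0 remainder 1
Reading remainders bottom to top: 1001110010



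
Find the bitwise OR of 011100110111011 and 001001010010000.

OR: 1 when either bit is 1
  011100110111011
| 001001010010000
-----------------
  011101110111011
Decimal: 14779 | 4752 = 15291



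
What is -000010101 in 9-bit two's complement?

Original: 000010101
Step 1 - Invert all bits: 111101010
Step 2 - Add 1: 111101011
Verification: 000010101 + 111101011 = 1000000000; discarding the end carry (carry out of the top bit) leaves the 9-bit value 000000000, as required for x + (-x)



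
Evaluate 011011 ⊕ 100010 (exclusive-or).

XOR: 1 when bits differ
  011011
^ 100010
--------
  111001
Decimal: 27 ^ 34 = 57



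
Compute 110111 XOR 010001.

XOR: 1 when bits differ
  110111
^ 010001
--------
  100110
Decimal: 55 ^ 17 = 38



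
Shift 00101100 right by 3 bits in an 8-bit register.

Original: 00101100 (decimal 44)
Shift right by 3 positions
Drop the 3 low bits; fill with zeros on the left
Result: 00000101 (decimal 5)
Equivalent: 44 >> 3 = 44 ÷ 2^3 = 5



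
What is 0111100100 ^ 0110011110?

XOR: 1 when bits differ
  0111100100
^ 0110011110
------------
  0001111010
Decimal: 484 ^ 414 = 122



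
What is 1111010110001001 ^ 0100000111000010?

XOR: 1 when bits differ
  1111010110001001
^ 0100000111000010
------------------
  1011010001001011
Decimal: 62857 ^ 16834 = 46155



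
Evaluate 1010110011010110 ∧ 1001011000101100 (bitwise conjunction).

AND: 1 only when both bits are 1
  1010110011010110
& 1001011000101100
------------------
  1000010000000100
Decimal: 44246 & 38444 = 33796



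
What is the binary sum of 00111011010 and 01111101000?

Add column by column from the right: bit + bit + carry-in; write the sum mod 2, carry 1 when the sum is 2 or 3.
carry:  11111110000
        00111011010
+       01111101000
-------------------
       010111000010
(the carry out of the leftmost column, 0, becomes the leading bit)
Decimal check:
  00111011010 = 256 + 128 + 64 + 16 + 8 + 2 = 474
  01111101000 = 512 + 256 + 128 + 64 + 32 + 8 = 1000
  474 + 1000 = 1474, and 010111000010 = 1024 + 256 + 128 + 64 + 2 = 1474 ✓



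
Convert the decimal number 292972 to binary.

Using repeated division by 2:
292972 ÷ 2 = 146486 remainder 0
146486 ÷ 2 = 73243 remainder 0
73243 ÷ 2 = 36621 remainder 1
36621 ÷ 2 = 18310 remainder 1
18310 ÷ 2 = 9155 remainder 0
9155 ÷ 2 = 4577 remainder 1
4577 ÷ 2 = 2288 remainder 1
2288 ÷ 2 = 1144 remainder 0
1144 ÷ 2 = 572 remainder 0
572 ÷ 2 = 286 remainder 0
286 ÷ 2 = 143 remainder 0
143 ÷ 2 = 71 remainder 1
71 ÷ 2 = 35 remainder 1
35 ÷ 2 = 17 remainder 1
17 ÷ 2 = 8 remainder 1
8 ÷ 2 = 4 remainder 0
4 ÷ 2 = 2 remainder 0
2 ÷ 2 = 1 remainder 0
1 ÷ 2 = 0 remainder 1
Reading remainders bottom to top: 1000111100001101100



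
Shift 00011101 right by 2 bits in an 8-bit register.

Original: 00011101 (decimal 29)
Shift right by 2 positions
Drop the 2 low bits; fill with zeros on the left
Result: 00000111 (decimal 7)
Equivalent: 29 >> 2 = 29 ÷ 2^2 = 7



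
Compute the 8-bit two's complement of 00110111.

Original: 00110111
Step 1 - Invert all bits: 11001000
Step 2 - Add 1: 11001001
Verification: 00110111 + 11001001 = 100000000; discarding the end carry (carry out of the top bit) leaves the 8-bit value 00000000, as required for x + (-x)



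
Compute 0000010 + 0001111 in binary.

Add column by column from the right: bit + bit + carry-in; write the sum mod 2, carry 1 when the sum is 2 or 3.
carry:  0011100
        0000010
+       0001111
---------------
       00010001
(the carry out of the leftmost column, 0, becomes the leading bit)
Decimal check:
  0000010 = 2
  0001111 = 8 + 4 + 2 + 1 = 15
  2 + 15 = 17, and 00010001 = 16 + 1 = 17 ✓



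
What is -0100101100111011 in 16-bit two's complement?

Original: 0100101100111011
Step 1 - Invert all bits: 1011010011000100
Step 2 - Add 1: 1011010011000101
Verification: 0100101100111011 + 1011010011000101 = 10000000000000000; discarding the end carry (carry out of the top bit) leaves the 16-bit value 0000000000000000, as required for x + (-x)



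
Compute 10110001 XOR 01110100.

XOR: 1 when bits differ
  10110001
^ 01110100
----------
  11000101
Decimal: 177 ^ 116 = 197



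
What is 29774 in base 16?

Using repeated division by 16 (digits 10–15 are A–F):
29774 ÷ 16 = 1860 remainder 14 (E)
1860 ÷ 16 = 116 remainder 4
116 ÷ 16 = 7 remainder 4
7 ÷ 16 = 0 remainder 7
Reading remainders bottom to top: 744E



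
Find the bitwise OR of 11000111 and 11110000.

OR: 1 when either bit is 1
  11000111
| 11110000
----------
  11110111
Decimal: 199 | 240 = 247



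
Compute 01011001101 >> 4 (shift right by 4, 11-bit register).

Original: 01011001101 (decimal 717)
Shift right by 4 positions
Drop the 4 low bits; fill with zeros on the left
Result: 00000101100 (decimal 44)
Equivalent: 717 >> 4 = 717 ÷ 2^4 = 44



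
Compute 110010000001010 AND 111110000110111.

AND: 1 only when both bits are 1
  110010000001010
& 111110000110111
-----------------
  110010000000010
Decimal: 25610 & 31799 = 25602



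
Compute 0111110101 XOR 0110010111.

XOR: 1 when bits differ
  0111110101
^ 0110010111
------------
  0001100010
Decimal: 501 ^ 407 = 98



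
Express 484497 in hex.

Using repeated division by 16 (digits 10–15 are A–F):
484497 ÷ 16 = 30281 remainder 1
30281 ÷ 16 = 1892 remainder 9
1892 ÷ 16 = 118 remainder 4
118 ÷ 16 = 7 remainder 6
7 ÷ 16 = 0 remainder 7
Reading remainders bottom to top: 76491



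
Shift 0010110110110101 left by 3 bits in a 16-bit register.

Original: 0010110110110101 (decimal 11701)
Shift left by 3 positions
Append 3 zeros on the right and drop the 3 high bits that overflow the 16-bit width
Result: 0110110110101000 (decimal 28072)
Equivalent: 11701 << 3 = 11701 × 2^3 = 93608, truncated to 16 bits = 28072



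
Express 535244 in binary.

Using repeated division by 2:
535244 ÷ 2 = 267622 remainder 0
267622 ÷ 2 = 133811 remainder 0
133811 ÷ 2 = 66905 remainder 1
66905 ÷ 2 = 33452 remainder 1
33452 ÷ 2 = 16726 remainder 0
16726 ÷ 2 = 8363 remainder 0
8363 ÷ 2 = 4181 remainder 1
4181 ÷ 2 = 2090 remainder 1
2090 ÷ 2 = 1045 remainder 0
1045 ÷ 2 = 522 remainder 1
522 ÷ 2 = 261 remainder 0
261 ÷ 2 = 130 remainder 1
130 ÷ 2 = 65 remainder 0
65 ÷ 2 = 32 remainder 1
32 ÷ 2 = 16 remainder 0
16 ÷ 2 = 8 remainder 0
8 ÷ 2 = 4 remainder 0
4 ÷ 2 = 2 remainder 0
2 ÷ 2 = 1 remainder 0
1 ÷ 2 = 0 remainder 1
Reading remainders bottom to top: 10000010101011001100



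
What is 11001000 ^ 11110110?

XOR: 1 when bits differ
  11001000
^ 11110110
----------
  00111110
Decimal: 200 ^ 246 = 62



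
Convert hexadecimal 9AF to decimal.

Expand by place value (powers of 16):
Digit values: A = 10, F = 15
9AF = 9 × 16^2 + 10 × 16^1 + 15 × 16^0
= 9 × 256 + 10 × 16 + 15 × 1
= 2304 + 160 + 15
= 2479



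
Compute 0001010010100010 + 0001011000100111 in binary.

Add column by column from the right: bit + bit + carry-in; write the sum mod 2, carry 1 when the sum is 2 or 3.
carry:  0010100001001100
        0001010010100010
+       0001011000100111
------------------------
       00010101011001001
(the carry out of the leftmost column, 0, becomes the leading bit)
Decimal check:
  0001010010100010 = 4096 + 1024 + 128 + 32 + 2 = 5282
  0001011000100111 = 4096 + 1024 + 512 + 32 + 4 + 2 + 1 = 5671
  5282 + 5671 = 10953, and 00010101011001001 = 8192 + 2048 + 512 + 128 + 64 + 8 + 1 = 10953 ✓



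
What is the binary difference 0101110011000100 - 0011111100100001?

Method 1 - Direct subtraction (column by column from the right: bit − bit − borrow-in; if negative, add 2 and borrow 1 from the next column):
borrow: 0111111001000110
        0101110011000100
-       0011111100100001
------------------------
        0001110110100011

Method 2 - Add two's complement:
Two's complement of 0011111100100001: invert → 1100000011011110, add 1 → 1100000011011111
  0101110011000100
+ 1100000011011111
------------------
 10001110110100011  (end carry out of the top bit = 1)
Discarding the end carry: 0001110110100011
Decimal check:
  0101110011000100 = 16384 + 4096 + 2048 + 1024 + 128 + 64 + 4 = 23748
  0011111100100001 = 8192 + 4096 + 2048 + 1024 + 512 + 256 + 32 + 1 = 16161
  23748 - 16161 = 7587, and 0001110110100011 = 4096 + 2048 + 1024 + 256 + 128 + 32 + 2 + 1 = 7587 ✓



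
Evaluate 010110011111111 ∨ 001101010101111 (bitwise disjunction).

OR: 1 when either bit is 1
  010110011111111
| 001101010101111
-----------------
  011111011111111
Decimal: 11519 | 6831 = 16127



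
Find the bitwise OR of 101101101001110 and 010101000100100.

OR: 1 when either bit is 1
  101101101001110
| 010101000100100
-----------------
  111101101101110
Decimal: 23374 | 10788 = 31598



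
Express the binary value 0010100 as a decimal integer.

Sum of powers of 2 for each 1-bit:
2^2 + 2^4
= 4 + 16
= 20



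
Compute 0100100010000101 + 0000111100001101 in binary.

Add column by column from the right: bit + bit + carry-in; write the sum mod 2, carry 1 when the sum is 2 or 3.
carry:  0001000000011010
        0100100010000101
+       0000111100001101
------------------------
       00101011110010010
(the carry out of the leftmost column, 0, becomes the leading bit)
Decimal check:
  0100100010000101 = 16384 + 2048 + 128 + 4 + 1 = 18565
  0000111100001101 = 2048 + 1024 + 512 + 256 + 8 + 4 + 1 = 3853
  18565 + 3853 = 22418, and 00101011110010010 = 16384 + 4096 + 1024 + 512 + 256 + 128 + 16 + 2 = 22418 ✓



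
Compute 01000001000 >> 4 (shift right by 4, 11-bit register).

Original: 01000001000 (decimal 520)
Shift right by 4 positions
Drop the 4 low bits; fill with zeros on the left
Result: 00000100000 (decimal 32)
Equivalent: 520 >> 4 = 520 ÷ 2^4 = 32



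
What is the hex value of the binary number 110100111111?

Group into 4-bit nibbles from right:
  1101 = D
  0011 = 3
  1111 = F
Result: D3F



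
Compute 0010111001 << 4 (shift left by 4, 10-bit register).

Original: 0010111001 (decimal 185)
Shift left by 4 positions
Append 4 zeros on the right and drop the 4 high bits that overflow the 10-bit width
Result: 1110010000 (decimal 912)
Equivalent: 185 << 4 = 185 × 2^4 = 2960, truncated to 10 bits = 912



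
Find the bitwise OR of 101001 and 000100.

OR: 1 when either bit is 1
  101001
| 000100
--------
  101101
Decimal: 41 | 4 = 45



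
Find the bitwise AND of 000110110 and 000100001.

AND: 1 only when both bits are 1
  000110110
& 000100001
-----------
  000100000
Decimal: 54 & 33 = 32



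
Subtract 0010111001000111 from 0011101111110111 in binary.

Method 1 - Direct subtraction (column by column from the right: bit − bit − borrow-in; if negative, add 2 and borrow 1 from the next column):
borrow: 0001100000000000
        0011101111110111
-       0010111001000111
------------------------
        0000110110110000

Method 2 - Add two's complement:
Two's complement of 0010111001000111: invert → 1101000110111000, add 1 → 1101000110111001
  0011101111110111
+ 1101000110111001
------------------
 10000110110110000  (end carry out of the top bit = 1)
Discarding the end carry: 0000110110110000
Decimal check:
  0011101111110111 = 8192 + 4096 + 2048 + 512 + 256 + 128 + 64 + 32 + 16 + 4 + 2 + 1 = 15351
  0010111001000111 = 8192 + 2048 + 1024 + 512 + 64 + 4 + 2 + 1 = 11847
  15351 - 11847 = 3504, and 0000110110110000 = 2048 + 1024 + 256 + 128 + 32 + 16 = 3504 ✓



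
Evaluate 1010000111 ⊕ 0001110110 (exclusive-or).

XOR: 1 when bits differ
  1010000111
^ 0001110110
------------
  1011110001
Decimal: 647 ^ 118 = 753



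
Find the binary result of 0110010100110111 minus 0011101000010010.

Method 1 - Direct subtraction (column by column from the right: bit − bit − borrow-in; if negative, add 2 and borrow 1 from the next column):
borrow: 0111010000000000
        0110010100110111
-       0011101000010010
------------------------
        0010101100100101

Method 2 - Add two's complement:
Two's complement of 0011101000010010: invert → 1100010111101101, add 1 → 1100010111101110
  0110010100110111
+ 1100010111101110
------------------
 10010101100100101  (end carry out of the top bit = 1)
Discarding the end carry: 0010101100100101
Decimal check:
  0110010100110111 = 16384 + 8192 + 1024 + 256 + 32 + 16 + 4 + 2 + 1 = 25911
  0011101000010010 = 8192 + 4096 + 2048 + 512 + 16 + 2 = 14866
  25911 - 14866 = 11045, and 0010101100100101 = 8192 + 2048 + 512 + 256 + 32 + 4 + 1 = 11045 ✓



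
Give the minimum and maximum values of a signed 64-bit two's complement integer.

For 64-bit two's complement:
Minimum: -2^63 = -9223372036854775808
Maximum: 2^63 - 1 = 9223372036854775807



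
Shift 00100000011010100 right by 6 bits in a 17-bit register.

Original: 00100000011010100 (decimal 16596)
Shift right by 6 positions
Drop the 6 low bits; fill with zeros on the left
Result: 00000000100000011 (decimal 259)
Equivalent: 16596 >> 6 = 16596 ÷ 2^6 = 259



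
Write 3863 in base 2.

Using repeated division by 2:
3863 ÷ 2 = 1931 remainder 1
1931 ÷ 2 = 965 remainder 1
965 ÷ 2 = 482 remainder 1
482 ÷ 2 = 241 remainder 0
241 ÷ 2 = 120 remainder 1
120 ÷ 2 = 60 remainder 0
60 ÷ 2 = 30 remainder 0
30 ÷ 2 = 15 remainder 0
15 ÷ 2 = 7 remainder 1
7 ÷ 2 = 3 remainder 1
3 ÷ 2 = 1 remainder 1
1 ÷ 2 = 0 remainder 1
Reading remainders bottom to top: 111100010111



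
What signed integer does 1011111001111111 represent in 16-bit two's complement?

Binary: 1011111001111111
Sign bit: 1 (negative)
Invert: 0100000110000000
Add 1:  0100000110000001
Magnitude: 0100000110000001 = 16384 + 256 + 128 + 1 = 16769
Value: -16769



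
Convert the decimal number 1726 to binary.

Using repeated division by 2:
1726 ÷ 2 = 863 remainder 0
863 ÷ 2 = 431 remainder 1
431 ÷ 2 = 215 remainder 1
215 ÷ 2 = 107 remainder 1
107 ÷ 2 = 53 remainder 1
53 ÷ 2 = 26 remainder 1
26 ÷ 2 = 13 remainder 0
13 ÷ 2 = 6 remainder 1
6 ÷ 2 = 3 remainder 0
3 ÷ 2 = 1 remainder 1
1 ÷ 2 = 0 remainder 1
Reading remainders bottom to top: 11010111110



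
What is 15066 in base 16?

Using repeated division by 16 (digits 10–15 are A–F):
15066 ÷ 16 = 941 remainder 10 (A)
941 ÷ 16 = 58 remainder 13 (D)
58 ÷ 16 = 3 remainder 10 (A)
3 ÷ 16 = 0 remainder 3
Reading remainders bottom to top: 3ADA



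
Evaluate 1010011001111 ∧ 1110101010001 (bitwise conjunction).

AND: 1 only when both bits are 1
  1010011001111
& 1110101010001
---------------
  1010001000001
Decimal: 5327 & 7505 = 5185



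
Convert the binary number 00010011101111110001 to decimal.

Sum of powers of 2 for each 1-bit:
2^0 + 2^4 + 2^5 + 2^6 + 2^7 + 2^8 + 2^9 + 2^11 + 2^12 + 2^13 + 2^16
= 1 + 16 + 32 + 64 + 128 + 256 + 512 + 2048 + 4096 + 8192 + 65536
= 80881



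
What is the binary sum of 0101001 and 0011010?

Add column by column from the right: bit + bit + carry-in; write the sum mod 2, carry 1 when the sum is 2 or 3.
carry:  1110000
        0101001
+       0011010
---------------
       01000011
(the carry out of the leftmost column, 0, becomes the leading bit)
Decimal check:
  0101001 = 32 + 8 + 1 = 41
  0011010 = 16 + 8 + 2 = 26
  41 + 26 = 67, and 01000011 = 64 + 2 + 1 = 67 ✓



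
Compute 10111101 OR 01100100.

OR: 1 when either bit is 1
  10111101
| 01100100
----------
  11111101
Decimal: 189 | 100 = 253



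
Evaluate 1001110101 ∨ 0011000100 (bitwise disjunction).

OR: 1 when either bit is 1
  1001110101
| 0011000100
------------
  1011110101
Decimal: 629 | 196 = 757



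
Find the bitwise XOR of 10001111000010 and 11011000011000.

XOR: 1 when bits differ
  10001111000010
^ 11011000011000
----------------
  01010111011010
Decimal: 9154 ^ 13848 = 5594



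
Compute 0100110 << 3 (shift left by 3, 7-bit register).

Original: 0100110 (decimal 38)
Shift left by 3 positions
Append 3 zeros on the right and drop the 3 high bits that overflow the 7-bit width
Result: 0110000 (decimal 48)
Equivalent: 38 << 3 = 38 × 2^3 = 304, truncated to 7 bits = 48



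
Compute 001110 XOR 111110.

XOR: 1 when bits differ
  001110
^ 111110
--------
  110000
Decimal: 14 ^ 62 = 48



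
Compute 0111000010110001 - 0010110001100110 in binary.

Method 1 - Direct subtraction (column by column from the right: bit − bit − borrow-in; if negative, add 2 and borrow 1 from the next column):
borrow: 0001100010011100
        0111000010110001
-       0010110001100110
------------------------
        0100010001001011

Method 2 - Add two's complement:
Two's complement of 0010110001100110: invert → 1101001110011001, add 1 → 1101001110011010
  0111000010110001
+ 1101001110011010
------------------
 10100010001001011  (end carry out of the top bit = 1)
Discarding the end carry: 0100010001001011
Decimal check:
  0111000010110001 = 16384 + 8192 + 4096 + 128 + 32 + 16 + 1 = 28849
  0010110001100110 = 8192 + 2048 + 1024 + 64 + 32 + 4 + 2 = 11366
  28849 - 11366 = 17483, and 0100010001001011 = 16384 + 1024 + 64 + 8 + 2 + 1 = 17483 ✓



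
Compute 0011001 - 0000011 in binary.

Method 1 - Direct subtraction (column by column from the right: bit − bit − borrow-in; if negative, add 2 and borrow 1 from the next column):
borrow: 0001100
        0011001
-       0000011
---------------
        0010110

Method 2 - Add two's complement:
Two's complement of 0000011: invert → 1111100, add 1 → 1111101
  0011001
+ 1111101
---------
 10010110  (end carry out of the top bit = 1)
Discarding the end carry: 0010110
Decimal check:
  0011001 = 16 + 8 + 1 = 25
  0000011 = 2 + 1 = 3
  25 - 3 = 22, and 0010110 = 16 + 4 + 2 = 22 ✓



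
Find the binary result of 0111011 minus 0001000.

Method 1 - Direct subtraction (column by column from the right: bit − bit − borrow-in; if negative, add 2 and borrow 1 from the next column):
borrow: 0000000
        0111011
-       0001000
---------------
        0110011

Method 2 - Add two's complement:
Two's complement of 0001000: invert → 1110111, add 1 → 1111000
  0111011
+ 1111000
---------
 10110011  (end carry out of the top bit = 1)
Discarding the end carry: 0110011
Decimal check:
  0111011 = 32 + 16 + 8 + 2 + 1 = 59
  0001000 = 8
  59 - 8 = 51, and 0110011 = 32 + 16 + 2 + 1 = 51 ✓



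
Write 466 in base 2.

Using repeated division by 2:
466 ÷ 2 = 233 remainder 0
233 ÷ 2 = 116 remainder 1
116 ÷ 2 = 58 remainder 0
58 ÷ 2 = 29 remainder 0
29 ÷ 2 = 14 remainder 1
14 ÷ 2 = 7 remainder 0
7 ÷ 2 = 3 remainder 1
3 ÷ 2 = 1 remainder 1
1 ÷ 2 = 0 remainder 1
Reading remainders bottom to top: 111010010



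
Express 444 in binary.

Using repeated division by 2:
444 ÷ 2 = 222 remainder 0
222 ÷ 2 = 111 remainder 0
111 ÷ 2 = 55 remainder 1
55 ÷ 2 = 27 remainder 1
27 ÷ 2 = 13 remainder 1
13 ÷ 2 = 6 remainder 1
6 ÷ 2 = 3 remainder 0
3 ÷ 2 = 1 remainder 1
1 ÷ 2 = 0 remainder 1
Reading remainders bottom to top: 110111100



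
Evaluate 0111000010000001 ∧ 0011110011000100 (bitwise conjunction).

AND: 1 only when both bits are 1
  0111000010000001
& 0011110011000100
------------------
  0011000010000000
Decimal: 28801 & 15556 = 12416



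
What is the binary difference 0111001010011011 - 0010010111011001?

Method 1 - Direct subtraction (column by column from the right: bit − bit − borrow-in; if negative, add 2 and borrow 1 from the next column):
borrow: 0001101110000000
        0111001010011011
-       0010010111011001
------------------------
        0100110011000010

Method 2 - Add two's complement:
Two's complement of 0010010111011001: invert → 1101101000100110, add 1 → 1101101000100111
  0111001010011011
+ 1101101000100111
------------------
 10100110011000010  (end carry out of the top bit = 1)
Discarding the end carry: 0100110011000010
Decimal check:
  0111001010011011 = 16384 + 8192 + 4096 + 512 + 128 + 16 + 8 + 2 + 1 = 29339
  0010010111011001 = 8192 + 1024 + 256 + 128 + 64 + 16 + 8 + 1 = 9689
  29339 - 9689 = 19650, and 0100110011000010 = 16384 + 2048 + 1024 + 128 + 64 + 2 = 19650 ✓



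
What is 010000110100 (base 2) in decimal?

Sum of powers of 2 for each 1-bit:
2^2 + 2^4 + 2^5 + 2^10
= 4 + 16 + 32 + 1024
= 1076



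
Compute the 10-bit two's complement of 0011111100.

Original: 0011111100
Step 1 - Invert all bits: 1100000011
Step 2 - Add 1: 1100000100
Verification: 0011111100 + 1100000100 = 10000000000; discarding the end carry (carry out of the top bit) leaves the 10-bit value 0000000000, as required for x + (-x)



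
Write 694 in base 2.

Using repeated division by 2:
694 ÷ 2 = 347 remainder 0
347 ÷ 2 = 173 remainder 1
173 ÷ 2 = 86 remainder 1
86 ÷ 2 = 43 remainder 0
43 ÷ 2 = 21 remainder 1
21 ÷ 2 = 10 remainder 1
10 ÷ 2 = 5 remainder 0
5 ÷ 2 = 2 remainder 1
2 ÷ 2 = 1 remainder 0
1 ÷ 2 = 0 remainder 1
Reading remainders bottom to top: 1010110110



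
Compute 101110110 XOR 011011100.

XOR: 1 when bits differ
  101110110
^ 011011100
-----------
  110101010
Decimal: 374 ^ 220 = 426



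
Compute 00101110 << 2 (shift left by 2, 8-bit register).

Original: 00101110 (decimal 46)
Shift left by 2 positions
Append 2 zeros on the right
Result: 10111000 (decimal 184)
Equivalent: 46 << 2 = 46 × 2^2 = 184



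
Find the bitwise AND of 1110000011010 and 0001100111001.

AND: 1 only when both bits are 1
  1110000011010
& 0001100111001
---------------
  0000000011000
Decimal: 7194 & 825 = 24



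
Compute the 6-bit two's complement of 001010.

Original: 001010
Step 1 - Invert all bits: 110101
Step 2 - Add 1: 110110
Verification: 001010 + 110110 = 1000000; discarding the end carry (carry out of the top bit) leaves the 6-bit value 000000, as required for x + (-x)



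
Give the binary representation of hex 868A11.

Convert each hex digit to 4 bits:
  8 = 1000
  6 = 0110
  8 = 1000
  A = 1010
  1 = 0001
  1 = 0001
Concatenate: 100001101000101000010001



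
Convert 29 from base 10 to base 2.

Using repeated division by 2:
29 ÷ 2 = 14 remainder 1
14 ÷ 2 = 7 remainder 0
7 ÷ 2 = 3 remainder 1
3 ÷ 2 = 1 remainder 1
1 ÷ 2 = 0 remainder 1
Reading remainders bottom to top: 11101



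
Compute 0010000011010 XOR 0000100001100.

XOR: 1 when bits differ
  0010000011010
^ 0000100001100
---------------
  0010100010110
Decimal: 1050 ^ 268 = 1302



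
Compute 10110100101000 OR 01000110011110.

OR: 1 when either bit is 1
  10110100101000
| 01000110011110
----------------
  11110110111110
Decimal: 11560 | 4510 = 15806



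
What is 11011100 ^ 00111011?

XOR: 1 when bits differ
  11011100
^ 00111011
----------
  11100111
Decimal: 220 ^ 59 = 231



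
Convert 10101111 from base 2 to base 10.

Sum of powers of 2 for each 1-bit:
2^0 + 2^1 + 2^2 + 2^3 + 2^5 + 2^7
= 1 + 2 + 4 + 8 + 32 + 128
= 175



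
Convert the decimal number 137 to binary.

Using repeated division by 2:
137 ÷ 2 = 68 remainder 1
68 ÷ 2 = 34 remainder 0
34 ÷ 2 = 17 remainder 0
17 ÷ 2 = 8 remainder 1
8 ÷ 2 = 4 remainder 0
4 ÷ 2 = 2 remainder 0
2 ÷ 2 = 1 remainder 0
1 ÷ 2 = 0 remainder 1
Reading remainders bottom to top: 10001001



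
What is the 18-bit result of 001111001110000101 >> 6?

Original: 001111001110000101 (decimal 62341)
Shift right by 6 positions
Drop the 6 low bits; fill with zeros on the left
Result: 000000001111001110 (decimal 974)
Equivalent: 62341 >> 6 = 62341 ÷ 2^6 = 974



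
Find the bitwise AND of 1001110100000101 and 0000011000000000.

AND: 1 only when both bits are 1
  1001110100000101
& 0000011000000000
------------------
  0000010000000000
Decimal: 40197 & 1536 = 1024



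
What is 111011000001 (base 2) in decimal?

Sum of powers of 2 for each 1-bit:
2^0 + 2^6 + 2^7 + 2^9 + 2^10 + 2^11
= 1 + 64 + 128 + 512 + 1024 + 2048
= 3777



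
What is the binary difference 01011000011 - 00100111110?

Method 1 - Direct subtraction (column by column from the right: bit − bit − borrow-in; if negative, add 2 and borrow 1 from the next column):
borrow: 01001111000
        01011000011
-       00100111110
-------------------
        00110000101

Method 2 - Add two's complement:
Two's complement of 00100111110: invert → 11011000001, add 1 → 11011000010
  01011000011
+ 11011000010
-------------
 100110000101  (end carry out of the top bit = 1)
Discarding the end carry: 00110000101
Decimal check:
  01011000011 = 512 + 128 + 64 + 2 + 1 = 707
  00100111110 = 256 + 32 + 16 + 8 + 4 + 2 = 318
  707 - 318 = 389, and 00110000101 = 256 + 128 + 4 + 1 = 389 ✓



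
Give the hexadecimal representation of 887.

Using repeated division by 16 (digits 10–15 are A–F):
887 ÷ 16 = 55 remainder 7
55 ÷ 16 = 3 remainder 7
3 ÷ 16 = 0 remainder 3
Reading remainders bottom to top: 377



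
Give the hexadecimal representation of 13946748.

Using repeated division by 16 (digits 10–15 are A–F):
13946748 ÷ 16 = 871671 remainder 12 (C)
871671 ÷ 16 = 54479 remainder 7
54479 ÷ 16 = 3404 remainder 15 (F)
3404 ÷ 16 = 212 remainder 12 (C)
212 ÷ 16 = 13 remainder 4
13 ÷ 16 = 0 remainder 13 (D)
Reading remainders bottom to top: D4CF7C



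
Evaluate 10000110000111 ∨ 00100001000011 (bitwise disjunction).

OR: 1 when either bit is 1
  10000110000111
| 00100001000011
----------------
  10100111000111
Decimal: 8583 | 2115 = 10695



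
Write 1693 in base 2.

Using repeated division by 2:
1693 ÷ 2 = 846 remainder 1
846 ÷ 2 = 423 remainder 0
423 ÷ 2 = 211 remainder 1
211 ÷ 2 = 105 remainder 1
105 ÷ 2 = 52 remainder 1
52 ÷ 2 = 26 remainder 0
26 ÷ 2 = 13 remainder 0
13 ÷ 2 = 6 remainder 1
6 ÷ 2 = 3 remainder 0
3 ÷ 2 = 1 remainder 1
1 ÷ 2 = 0 remainder 1
Reading remainders bottom to top: 11010011101



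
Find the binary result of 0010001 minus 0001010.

Method 1 - Direct subtraction (column by column from the right: bit − bit − borrow-in; if negative, add 2 and borrow 1 from the next column):
borrow: 0011100
        0010001
-       0001010
---------------
        0000111

Method 2 - Add two's complement:
Two's complement of 0001010: invert → 1110101, add 1 → 1110110
  0010001
+ 1110110
---------
 10000111  (end carry out of the top bit = 1)
Discarding the end carry: 0000111
Decimal check:
  0010001 = 16 + 1 = 17
  0001010 = 8 + 2 = 10
  17 - 10 = 7, and 0000111 = 4 + 2 + 1 = 7 ✓



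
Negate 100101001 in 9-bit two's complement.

Original (sign bit 1, negative): 100101001
Step 1 - Invert all bits: 011010110
Step 2 - Add 1: 011010111
Verification: 100101001 + 011010111 = 1000000000; discarding the end carry (carry out of the top bit) leaves the 9-bit value 000000000, as required for x + (-x)



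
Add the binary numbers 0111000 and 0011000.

Add column by column from the right: bit + bit + carry-in; write the sum mod 2, carry 1 when the sum is 2 or 3.
carry:  1110000
        0111000
+       0011000
---------------
       01010000
(the carry out of the leftmost column, 0, becomes the leading bit)
Decimal check:
  0111000 = 32 + 16 + 8 = 56
  0011000 = 16 + 8 = 24
  56 + 24 = 80, and 01010000 = 64 + 16 = 80 ✓



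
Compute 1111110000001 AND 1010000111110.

AND: 1 only when both bits are 1
  1111110000001
& 1010000111110
---------------
  1010000000000
Decimal: 8065 & 5182 = 5120



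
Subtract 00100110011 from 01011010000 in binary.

Method 1 - Direct subtraction (column by column from the right: bit − bit − borrow-in; if negative, add 2 and borrow 1 from the next column):
borrow: 01001111110
        01011010000
-       00100110011
-------------------
        00110011101

Method 2 - Add two's complement:
Two's complement of 00100110011: invert → 11011001100, add 1 → 11011001101
  01011010000
+ 11011001101
-------------
 100110011101  (end carry out of the top bit = 1)
Discarding the end carry: 00110011101
Decimal check:
  01011010000 = 512 + 128 + 64 + 16 = 720
  00100110011 = 256 + 32 + 16 + 2 + 1 = 307
  720 - 307 = 413, and 00110011101 = 256 + 128 + 16 + 8 + 4 + 1 = 413 ✓



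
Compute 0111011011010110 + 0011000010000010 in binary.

Add column by column from the right: bit + bit + carry-in; write the sum mod 2, carry 1 when the sum is 2 or 3.
carry:  1110000100001100
        0111011011010110
+       0011000010000010
------------------------
       01010011101011000
(the carry out of the leftmost column, 0, becomes the leading bit)
Decimal check:
  0111011011010110 = 16384 + 8192 + 4096 + 1024 + 512 + 128 + 64 + 16 + 4 + 2 = 30422
  0011000010000010 = 8192 + 4096 + 128 + 2 = 12418
  30422 + 12418 = 42840, and 01010011101011000 = 32768 + 8192 + 1024 + 512 + 256 + 64 + 16 + 8 = 42840 ✓



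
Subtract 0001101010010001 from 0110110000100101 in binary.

Method 1 - Direct subtraction (column by column from the right: bit − bit − borrow-in; if negative, add 2 and borrow 1 from the next column):
borrow: 0010011100100000
        0110110000100101
-       0001101010010001
------------------------
        0101000110010100

Method 2 - Add two's complement:
Two's complement of 0001101010010001: invert → 1110010101101110, add 1 → 1110010101101111
  0110110000100101
+ 1110010101101111
------------------
 10101000110010100  (end carry out of the top bit = 1)
Discarding the end carry: 0101000110010100
Decimal check:
  0110110000100101 = 16384 + 8192 + 2048 + 1024 + 32 + 4 + 1 = 27685
  0001101010010001 = 4096 + 2048 + 512 + 128 + 16 + 1 = 6801
  27685 - 6801 = 20884, and 0101000110010100 = 16384 + 4096 + 256 + 128 + 16 + 4 = 20884 ✓



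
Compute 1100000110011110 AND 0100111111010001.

AND: 1 only when both bits are 1
  1100000110011110
& 0100111111010001
------------------
  0100000110010000
Decimal: 49566 & 20433 = 16784



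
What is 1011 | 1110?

OR: 1 when either bit is 1
  1011
| 1110
------
  1111
Decimal: 11 | 14 = 15



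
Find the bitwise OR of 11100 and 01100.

OR: 1 when either bit is 1
  11100
| 01100
-------
  11100
Decimal: 28 | 12 = 28



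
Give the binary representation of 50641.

Using repeated division by 2:
50641 ÷ 2 = 25320 remainder 1
25320 ÷ 2 = 12660 remainder 0
12660 ÷ 2 = 6330 remainder 0
6330 ÷ 2 = 3165 remainder 0
3165 ÷ 2 = 1582 remainder 1
1582 ÷ 2 = 791 remainder 0
791 ÷ 2 = 395 remainder 1
395 ÷ 2 = 197 remainder 1
197 ÷ 2 = 98 remainder 1
98 ÷ 2 = 49 remainder 0
49 ÷ 2 = 24 remainder 1
24 ÷ 2 = 12 remainder 0
12 ÷ 2 = 6 remainder 0
6 ÷ 2 = 3 remainder 0
3 ÷ 2 = 1 remainder 1
1 ÷ 2 = 0 remainder 1
Reading remainders bottom to top: 1100010111010001



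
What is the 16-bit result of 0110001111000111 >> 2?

Original: 0110001111000111 (decimal 25543)
Shift right by 2 positions
Drop the 2 low bits; fill with zeros on the left
Result: 0001100011110001 (decimal 6385)
Equivalent: 25543 >> 2 = 25543 ÷ 2^2 = 6385

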